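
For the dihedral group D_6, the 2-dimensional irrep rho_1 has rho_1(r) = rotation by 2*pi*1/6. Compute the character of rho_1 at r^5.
chi_{rho_1}(r^5) = 2*cos(2*pi*1*5/6) = 1

Explanation: rho_1(r^5) is rotation by angle 2*pi*1*5/6, whose trace is 2*cos(2*pi*1*5/6) = 1.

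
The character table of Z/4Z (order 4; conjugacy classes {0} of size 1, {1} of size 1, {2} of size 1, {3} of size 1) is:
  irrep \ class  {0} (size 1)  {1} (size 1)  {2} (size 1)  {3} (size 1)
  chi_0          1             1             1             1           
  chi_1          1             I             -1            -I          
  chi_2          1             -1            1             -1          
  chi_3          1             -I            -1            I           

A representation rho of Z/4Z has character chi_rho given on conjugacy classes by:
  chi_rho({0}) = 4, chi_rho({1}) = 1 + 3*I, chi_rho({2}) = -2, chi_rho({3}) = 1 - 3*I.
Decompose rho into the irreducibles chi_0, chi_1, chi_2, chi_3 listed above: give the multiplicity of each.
Multiplicities: chi_0: 1, chi_1: 3, chi_2: 0, chi_3: 0.

Derivation: Use <chi_rho, chi> = (1/|G|) sum_C |C| * chi_rho(C) * conj(chi(C)) with |G| = 4 for each irreducible chi in the table:
  <chi_rho, chi_0> = (1/4)[1*(4)*conj(1) + 1*(1 + 3*I)*conj(1) + 1*(-2)*conj(1) + 1*(1 - 3*I)*conj(1)]
      = (1/4)[(4) + (1 + 3*I) + (-2) + (1 - 3*I)] = 4/4 = 1
  <chi_rho, chi_1> = (1/4)[1*(4)*conj(1) + 1*(1 + 3*I)*conj(I) + 1*(-2)*conj(-1) + 1*(1 - 3*I)*conj(-I)]
      = (1/4)[(4) + (3 - I) + (2) + (3 + I)] = 12/4 = 3
  <chi_rho, chi_2> = (1/4)[1*(4)*conj(1) + 1*(1 + 3*I)*conj(-1) + 1*(-2)*conj(1) + 1*(1 - 3*I)*conj(-1)]
      = (1/4)[(4) + (-1 - 3*I) + (-2) + (-1 + 3*I)] = 0/4 = 0
  <chi_rho, chi_3> = (1/4)[1*(4)*conj(1) + 1*(1 + 3*I)*conj(-I) + 1*(-2)*conj(-1) + 1*(1 - 3*I)*conj(I)]
      = (1/4)[(4) + (-3 + I) + (2) + (-3 - I)] = 0/4 = 0
(Exp terms are combined using exp(i*s)*conj(exp(i*t)) = exp(i*(s-t)), and sums of them are collapsed using the identity that for every m > 1 the m distinct m-th roots of unity sum to 0, e.g. 1 + exp(2*I*pi/3) + exp(-2*I*pi/3) = 0.)
Dimension check: dim(rho) = sum (mult * dim) = 1*1 + 3*1 + 0*1 + 0*1 = 4 = chi_rho(e) = 4.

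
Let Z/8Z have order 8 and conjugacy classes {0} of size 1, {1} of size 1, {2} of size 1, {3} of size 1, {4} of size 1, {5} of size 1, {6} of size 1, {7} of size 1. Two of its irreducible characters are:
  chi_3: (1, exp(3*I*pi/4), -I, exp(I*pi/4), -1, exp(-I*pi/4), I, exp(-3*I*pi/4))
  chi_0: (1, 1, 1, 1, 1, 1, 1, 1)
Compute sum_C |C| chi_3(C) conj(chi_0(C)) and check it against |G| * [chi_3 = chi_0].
Sum = 0; so <chi_3, chi_0> = 0 (distinct irreducibles are orthogonal).

Justification: Compute term by term over conjugacy classes (|C| * chi_3(C) * conj(chi_0(C))):
  1*(1)*conj(1) + 1*(exp(3*I*pi/4))*conj(1) + 1*(-I)*conj(1) + 1*(exp(I*pi/4))*conj(1) + 1*(-1)*conj(1) + 1*(exp(-I*pi/4))*conj(1) + 1*(I)*conj(1) + 1*(exp(-3*I*pi/4))*conj(1)
  = (1) + (exp(3*I*pi/4)) + (-I) + (exp(I*pi/4)) + (-1) + (exp(-I*pi/4)) + (I) + (exp(-3*I*pi/4))
  = 0.
(Exp terms are combined using exp(i*s)*conj(exp(i*t)) = exp(i*(s-t)), and sums of them are collapsed using the identity that for every m > 1 the m distinct m-th roots of unity sum to 0, e.g. 1 + exp(2*I*pi/3) + exp(-2*I*pi/3) = 0.)
Dividing by |G| = 8 gives 0/8 = 0, matching the row-orthogonality relation <chi_3, chi_0> = [chi_3 = chi_0].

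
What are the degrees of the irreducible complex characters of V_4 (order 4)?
Dimensions: 1, 1, 1, 1

Solution. There are 4 irreducibles (= number of conjugacy classes). Their dimensions d_i satisfy sum d_i^2 = |G| = 4: 1 + 1 + 1 + 1 = 4.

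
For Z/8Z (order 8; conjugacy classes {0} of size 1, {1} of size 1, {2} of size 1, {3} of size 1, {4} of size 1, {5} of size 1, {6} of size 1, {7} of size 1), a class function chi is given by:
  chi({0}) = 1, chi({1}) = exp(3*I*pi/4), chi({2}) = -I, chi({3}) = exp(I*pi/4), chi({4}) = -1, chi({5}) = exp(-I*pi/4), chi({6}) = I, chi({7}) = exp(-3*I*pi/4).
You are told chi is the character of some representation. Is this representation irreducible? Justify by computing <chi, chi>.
Irreducible: <chi, chi> = 1.

Derivation: <chi, chi> = (1/|G|) sum_C |C| * |chi(C)|^2 = (1/8)[1*|1|^2 + 1*|exp(3*I*pi/4)|^2 + 1*|-I|^2 + 1*|exp(I*pi/4)|^2 + 1*|-1|^2 + 1*|exp(-I*pi/4)|^2 + 1*|I|^2 + 1*|exp(-3*I*pi/4)|^2]
  = (1/8)[(1) + (1) + (1) + (1) + (1) + (1) + (1) + (1)] = 8/8 = 1.
(Exp terms are combined using exp(i*s)*conj(exp(i*t)) = exp(i*(s-t)), and sums of them are collapsed using the identity that for every m > 1 the m distinct m-th roots of unity sum to 0, e.g. 1 + exp(2*I*pi/3) + exp(-2*I*pi/3) = 0.)
A character is irreducible iff <chi, chi> = 1, so this representation is irreducible.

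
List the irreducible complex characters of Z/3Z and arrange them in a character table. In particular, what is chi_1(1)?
Character table of Z/3Z (irreps indexed chi_0,...,chi_2 with chi_k(m) = zeta_3^(k*m), zeta_3 = exp(2*pi*i/3)):
  irrep \ class  {0} (size 1)  {1} (size 1)    {2} (size 1)  
  chi_0          1             1               1             
  chi_1          1             exp(2*I*pi/3)   exp(-2*I*pi/3)
  chi_2          1             exp(-2*I*pi/3)  exp(2*I*pi/3) 

Spot check: chi_1(1) = zeta_3^(1*1) = zeta_3^1 = exp(2*I*pi/3).

Argument: Z/3Z is abelian, so all 3 irreducible complex representations are 1-dimensional. They are given by chi_k(m) = zeta_3^(k*m) for k = 0,...,2. Row orthogonality: sum_m chi_k(m) conj(chi_l(m)) = 3 * [k = l].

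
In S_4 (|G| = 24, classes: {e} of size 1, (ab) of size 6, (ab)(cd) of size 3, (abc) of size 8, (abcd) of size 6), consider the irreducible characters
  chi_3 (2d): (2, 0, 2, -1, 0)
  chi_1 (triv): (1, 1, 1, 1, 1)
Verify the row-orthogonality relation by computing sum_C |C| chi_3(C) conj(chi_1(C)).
Sum = 0; so <chi_3, chi_1> = 0 (distinct irreducibles are orthogonal).

Why: Compute term by term over conjugacy classes (|C| * chi_3(C) * conj(chi_1(C))):
  1*(2)*conj(1) + 6*(0)*conj(1) + 3*(2)*conj(1) + 8*(-1)*conj(1) + 6*(0)*conj(1)
  = (2) + (0) + (6) + (-8) + (0)
  = 0.
Dividing by |G| = 24 gives 0/24 = 0, matching the row-orthogonality relation <chi_3, chi_1> = [chi_3 = chi_1].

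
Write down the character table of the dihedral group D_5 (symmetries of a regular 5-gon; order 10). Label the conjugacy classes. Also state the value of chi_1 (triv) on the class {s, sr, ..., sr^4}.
Conjugacy classes: {e} of size 1, {r^1, r^4} of size 2, {r^2, r^3} of size 2, {s, sr, ..., sr^4} of size 5.
Character table:
  irrep \ class              {e} (size 1)  {r^1, r^4} (size 2)  {r^2, r^3} (size 2)  {s, sr, ..., sr^4} (size 5)
  chi_1 (triv)               1             1                    1                    1                          
  chi_2 (sign: r->1, s->-1)  1             1                    1                    -1                         
  chi_3 (2d, j=1)            2             -1/2 + sqrt(5)/2     -sqrt(5)/2 - 1/2     0                          
  chi_4 (2d, j=2)            2             -sqrt(5)/2 - 1/2     -1/2 + sqrt(5)/2     0                          

Spot check: chi_1 (triv) on {s, sr, ..., sr^4} = 1.

Proof sketch: D_5 has order 2*5 = 10 with 4 conjugacy classes, hence 4 irreducibles. Sum of squared dims 1 + 1 + 4 + 4 = 10 = |G|. Linear characters come from the abelianisation; the 2-dimensional irreps have character r^k -> 2*cos(2*pi*j*k/5), reflections -> 0.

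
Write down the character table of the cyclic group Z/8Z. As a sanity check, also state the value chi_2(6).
Character table of Z/8Z (irreps indexed chi_0,...,chi_7 with chi_k(m) = zeta_8^(k*m), zeta_8 = exp(2*pi*i/8)):
  irrep \ class  {0} (size 1)  {1} (size 1)    {2} (size 1)  {3} (size 1)    {4} (size 1)  {5} (size 1)    {6} (size 1)  {7} (size 1)  
  chi_0          1             1               1             1               1             1               1             1             
  chi_1          1             exp(I*pi/4)     I             exp(3*I*pi/4)   -1            exp(-3*I*pi/4)  -I            exp(-I*pi/4)  
  chi_2          1             I               -1            -I              1             I               -1            -I            
  chi_3          1             exp(3*I*pi/4)   -I            exp(I*pi/4)     -1            exp(-I*pi/4)    I             exp(-3*I*pi/4)
  chi_4          1             -1              1             -1              1             -1              1             -1            
  chi_5          1             exp(-3*I*pi/4)  I             exp(-I*pi/4)    -1            exp(I*pi/4)     -I            exp(3*I*pi/4) 
  chi_6          1             -I              -1            I               1             -I              -1            I             
  chi_7          1             exp(-I*pi/4)    -I            exp(-3*I*pi/4)  -1            exp(3*I*pi/4)   I             exp(I*pi/4)   

Spot check: chi_2(6) = zeta_8^(2*6) = zeta_8^12 = -1.

Working: Z/8Z is abelian, so all 8 irreducible complex representations are 1-dimensional. They are given by chi_k(m) = zeta_8^(k*m) for k = 0,...,7. Row orthogonality: sum_m chi_k(m) conj(chi_l(m)) = 8 * [k = l].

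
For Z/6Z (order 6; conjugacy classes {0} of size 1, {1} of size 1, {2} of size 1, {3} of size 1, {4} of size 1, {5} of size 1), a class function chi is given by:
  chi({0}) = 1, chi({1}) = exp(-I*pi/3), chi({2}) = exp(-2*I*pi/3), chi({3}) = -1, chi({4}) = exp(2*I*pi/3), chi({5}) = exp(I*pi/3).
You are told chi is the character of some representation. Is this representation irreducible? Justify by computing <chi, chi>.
Irreducible: <chi, chi> = 1.

Working: <chi, chi> = (1/|G|) sum_C |C| * |chi(C)|^2 = (1/6)[1*|1|^2 + 1*|exp(-I*pi/3)|^2 + 1*|exp(-2*I*pi/3)|^2 + 1*|-1|^2 + 1*|exp(2*I*pi/3)|^2 + 1*|exp(I*pi/3)|^2]
  = (1/6)[(1) + (1) + (1) + (1) + (1) + (1)] = 6/6 = 1.
(Exp terms are combined using exp(i*s)*conj(exp(i*t)) = exp(i*(s-t)), and sums of them are collapsed using the identity that for every m > 1 the m distinct m-th roots of unity sum to 0, e.g. 1 + exp(2*I*pi/3) + exp(-2*I*pi/3) = 0.)
A character is irreducible iff <chi, chi> = 1, so this representation is irreducible.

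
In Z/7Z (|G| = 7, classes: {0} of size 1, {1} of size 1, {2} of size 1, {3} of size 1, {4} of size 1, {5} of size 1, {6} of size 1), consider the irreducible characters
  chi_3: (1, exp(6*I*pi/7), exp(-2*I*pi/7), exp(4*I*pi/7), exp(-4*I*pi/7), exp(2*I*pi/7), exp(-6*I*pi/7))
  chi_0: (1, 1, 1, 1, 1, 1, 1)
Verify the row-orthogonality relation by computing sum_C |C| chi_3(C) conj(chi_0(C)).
Sum = 0; so <chi_3, chi_0> = 0 (distinct irreducibles are orthogonal).

Why: Compute term by term over conjugacy classes (|C| * chi_3(C) * conj(chi_0(C))):
  1*(1)*conj(1) + 1*(exp(6*I*pi/7))*conj(1) + 1*(exp(-2*I*pi/7))*conj(1) + 1*(exp(4*I*pi/7))*conj(1) + 1*(exp(-4*I*pi/7))*conj(1) + 1*(exp(2*I*pi/7))*conj(1) + 1*(exp(-6*I*pi/7))*conj(1)
  = (1) + (exp(6*I*pi/7)) + (exp(-2*I*pi/7)) + (exp(4*I*pi/7)) + (exp(-4*I*pi/7)) + (exp(2*I*pi/7)) + (exp(-6*I*pi/7))
  = 0.
(Exp terms are combined using exp(i*s)*conj(exp(i*t)) = exp(i*(s-t)), and sums of them are collapsed using the identity that for every m > 1 the m distinct m-th roots of unity sum to 0, e.g. 1 + exp(2*I*pi/3) + exp(-2*I*pi/3) = 0.)
Dividing by |G| = 7 gives 0/7 = 0, matching the row-orthogonality relation <chi_3, chi_0> = [chi_3 = chi_0].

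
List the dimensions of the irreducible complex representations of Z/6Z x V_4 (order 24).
Dimensions: 1, 1, 1, 1, 1, 1, 1, 1, 1, 1, 1, 1, 1, 1, 1, 1, 1, 1, 1, 1, 1, 1, 1, 1

Solution. There are 24 irreducibles (= number of conjugacy classes). Their dimensions d_i satisfy sum d_i^2 = |G| = 24: 1 + 1 + 1 + 1 + 1 + 1 + 1 + 1 + 1 + 1 + 1 + 1 + 1 + 1 + 1 + 1 + 1 + 1 + 1 + 1 + 1 + 1 + 1 + 1 = 24. (For the product with Z/6Z: each of the 6 1-dim characters of Z/6Z tensors with each irrep of V_4, giving 6 copies of each V_4-dimension.)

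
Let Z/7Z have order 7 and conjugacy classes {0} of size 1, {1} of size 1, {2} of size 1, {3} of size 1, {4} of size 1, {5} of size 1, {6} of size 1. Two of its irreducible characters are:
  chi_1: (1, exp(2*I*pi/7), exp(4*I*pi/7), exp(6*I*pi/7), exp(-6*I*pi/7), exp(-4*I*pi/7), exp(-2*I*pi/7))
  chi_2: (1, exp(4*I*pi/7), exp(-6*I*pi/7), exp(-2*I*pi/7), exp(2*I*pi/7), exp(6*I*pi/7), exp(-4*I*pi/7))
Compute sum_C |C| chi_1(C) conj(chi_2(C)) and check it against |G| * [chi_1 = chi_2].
Sum = 0; so <chi_1, chi_2> = 0 (distinct irreducibles are orthogonal).

Details: Compute term by term over conjugacy classes (|C| * chi_1(C) * conj(chi_2(C))):
  1*(1)*conj(1) + 1*(exp(2*I*pi/7))*conj(exp(4*I*pi/7)) + 1*(exp(4*I*pi/7))*conj(exp(-6*I*pi/7)) + 1*(exp(6*I*pi/7))*conj(exp(-2*I*pi/7)) + 1*(exp(-6*I*pi/7))*conj(exp(2*I*pi/7)) + 1*(exp(-4*I*pi/7))*conj(exp(6*I*pi/7)) + 1*(exp(-2*I*pi/7))*conj(exp(-4*I*pi/7))
  = (1) + (exp(-2*I*pi/7)) + (exp(-4*I*pi/7)) + (exp(-6*I*pi/7)) + (exp(6*I*pi/7)) + (exp(4*I*pi/7)) + (exp(2*I*pi/7))
  = 0.
(Exp terms are combined using exp(i*s)*conj(exp(i*t)) = exp(i*(s-t)), and sums of them are collapsed using the identity that for every m > 1 the m distinct m-th roots of unity sum to 0, e.g. 1 + exp(2*I*pi/3) + exp(-2*I*pi/3) = 0.)
Dividing by |G| = 7 gives 0/7 = 0, matching the row-orthogonality relation <chi_1, chi_2> = [chi_1 = chi_2].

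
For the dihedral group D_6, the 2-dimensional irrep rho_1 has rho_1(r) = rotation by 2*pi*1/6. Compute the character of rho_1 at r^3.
chi_{rho_1}(r^3) = 2*cos(2*pi*1*3/6) = -2

Argument: rho_1(r^3) is rotation by angle 2*pi*1*3/6, whose trace is 2*cos(2*pi*1*3/6) = -2.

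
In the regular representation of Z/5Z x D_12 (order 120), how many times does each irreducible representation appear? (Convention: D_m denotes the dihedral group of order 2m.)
Each irreducible V_i of dimension d_i appears with multiplicity d_i, i.e. rho_reg = (direct sum over all irreducibles V_i) d_i V_i. The irreducible dimensions for Z/5Z x D_12 are 1, 1, 1, 1, 1, 1, 1, 1, 1, 1, 1, 1, 1, 1, 1, 1, 1, 1, 1, 1, 2, 2, 2, 2, 2, 2, 2, 2, 2, 2, 2, 2, 2, 2, 2, 2, 2, 2, 2, 2, 2, 2, 2, 2, 2: 20 irreducibles of dimension 1, each with multiplicity 1; 25 irreducibles of dimension 2, each with multiplicity 2. Total dimension 20*1*1 + 25*2*2 = 120 = |G|.

Working: General theorem: in the regular representation of a finite group G, each irreducible appears with multiplicity equal to its dimension. Check: dim(rho_reg) = sum d_i^2 = 1 + 1 + 1 + 1 + 1 + 1 + 1 + 1 + 1 + 1 + 1 + 1 + 1 + 1 + 1 + 1 + 1 + 1 + 1 + 1 + 4 + 4 + 4 + 4 + 4 + 4 + 4 + 4 + 4 + 4 + 4 + 4 + 4 + 4 + 4 + 4 + 4 + 4 + 4 + 4 + 4 + 4 + 4 + 4 + 4 = 120 = |G|.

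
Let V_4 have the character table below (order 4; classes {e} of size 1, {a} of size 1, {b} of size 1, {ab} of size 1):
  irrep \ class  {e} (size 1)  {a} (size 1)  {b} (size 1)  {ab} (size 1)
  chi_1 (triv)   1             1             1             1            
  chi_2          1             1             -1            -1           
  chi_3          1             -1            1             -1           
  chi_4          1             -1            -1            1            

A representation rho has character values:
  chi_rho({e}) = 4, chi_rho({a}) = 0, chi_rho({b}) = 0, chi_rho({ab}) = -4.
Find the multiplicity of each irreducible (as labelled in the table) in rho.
Multiplicities: chi_1: 0, chi_2: 2, chi_3: 2, chi_4: 0.

Use <chi_rho, chi> = (1/|G|) sum_C |C| * chi_rho(C) * conj(chi(C)) with |G| = 4 for each irreducible chi in the table:
  <chi_rho, chi_1> = (1/4)[1*(4)*conj(1) + 1*(0)*conj(1) + 1*(0)*conj(1) + 1*(-4)*conj(1)]
      = (1/4)[(4) + (0) + (0) + (-4)] = 0/4 = 0
  <chi_rho, chi_2> = (1/4)[1*(4)*conj(1) + 1*(0)*conj(1) + 1*(0)*conj(-1) + 1*(-4)*conj(-1)]
      = (1/4)[(4) + (0) + (0) + (4)] = 8/4 = 2
  <chi_rho, chi_3> = (1/4)[1*(4)*conj(1) + 1*(0)*conj(-1) + 1*(0)*conj(1) + 1*(-4)*conj(-1)]
      = (1/4)[(4) + (0) + (0) + (4)] = 8/4 = 2
  <chi_rho, chi_4> = (1/4)[1*(4)*conj(1) + 1*(0)*conj(-1) + 1*(0)*conj(-1) + 1*(-4)*conj(1)]
      = (1/4)[(4) + (0) + (0) + (-4)] = 0/4 = 0
Dimension check: dim(rho) = sum (mult * dim) = 0*1 + 2*1 + 2*1 + 0*1 = 4 = chi_rho(e) = 4.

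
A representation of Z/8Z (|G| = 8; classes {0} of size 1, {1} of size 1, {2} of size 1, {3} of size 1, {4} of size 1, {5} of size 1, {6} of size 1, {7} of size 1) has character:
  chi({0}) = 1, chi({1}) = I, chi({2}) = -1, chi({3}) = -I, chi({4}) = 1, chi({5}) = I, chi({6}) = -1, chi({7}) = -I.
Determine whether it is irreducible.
Irreducible: <chi, chi> = 1.

<chi, chi> = (1/|G|) sum_C |C| * |chi(C)|^2 = (1/8)[1*|1|^2 + 1*|I|^2 + 1*|-1|^2 + 1*|-I|^2 + 1*|1|^2 + 1*|I|^2 + 1*|-1|^2 + 1*|-I|^2]
  = (1/8)[(1) + (1) + (1) + (1) + (1) + (1) + (1) + (1)] = 8/8 = 1.
(Exp terms are combined using exp(i*s)*conj(exp(i*t)) = exp(i*(s-t)), and sums of them are collapsed using the identity that for every m > 1 the m distinct m-th roots of unity sum to 0, e.g. 1 + exp(2*I*pi/3) + exp(-2*I*pi/3) = 0.)
A character is irreducible iff <chi, chi> = 1, so this representation is irreducible.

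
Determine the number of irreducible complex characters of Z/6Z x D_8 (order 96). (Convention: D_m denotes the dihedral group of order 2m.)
42

Proof sketch: The number of irreducible complex representations of a finite group equals its number of conjugacy classes. For a direct product, #classes(G x H) = #classes(G) * #classes(H). Z/6Z has 6 classes (abelian), D_8 has 7 classes, so 6 * 7 = 42, so Z/6Z x D_8 (order 96) has exactly 42 irreducible complex representations.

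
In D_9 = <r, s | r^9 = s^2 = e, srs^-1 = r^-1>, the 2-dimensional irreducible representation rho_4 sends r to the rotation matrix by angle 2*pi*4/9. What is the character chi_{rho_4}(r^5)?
chi_{rho_4}(r^5) = 2*cos(2*pi*4*5/9) = 2*cos(40*pi/9)

Justification: rho_4(r^5) is rotation by angle 2*pi*4*5/9, whose trace is 2*cos(2*pi*4*5/9) = 2*cos(40*pi/9).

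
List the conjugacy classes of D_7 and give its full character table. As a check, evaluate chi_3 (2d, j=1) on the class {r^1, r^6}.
Conjugacy classes: {e} of size 1, {r^1, r^6} of size 2, {r^2, r^5} of size 2, {r^3, r^4} of size 2, {s, sr, ..., sr^6} of size 7.
Character table:
  irrep \ class              {e} (size 1)  {r^1, r^6} (size 2)  {r^2, r^5} (size 2)  {r^3, r^4} (size 2)  {s, sr, ..., sr^6} (size 7)
  chi_1 (triv)               1             1                    1                    1                    1                          
  chi_2 (sign: r->1, s->-1)  1             1                    1                    1                    -1                         
  chi_3 (2d, j=1)            2             2*cos(2*pi/7)        -2*cos(3*pi/7)       -2*cos(pi/7)         0                          
  chi_4 (2d, j=2)            2             -2*cos(3*pi/7)       -2*cos(pi/7)         2*cos(2*pi/7)        0                          
  chi_5 (2d, j=3)            2             -2*cos(pi/7)         2*cos(2*pi/7)        -2*cos(3*pi/7)       0                          

Spot check: chi_3 (2d, j=1) on {r^1, r^6} = 2*cos(2*pi/7).

Working: D_7 has order 2*7 = 14 with 5 conjugacy classes, hence 5 irreducibles. Sum of squared dims 1 + 1 + 4 + 4 + 4 = 14 = |G|. Linear characters come from the abelianisation; the 2-dimensional irreps have character r^k -> 2*cos(2*pi*j*k/7), reflections -> 0.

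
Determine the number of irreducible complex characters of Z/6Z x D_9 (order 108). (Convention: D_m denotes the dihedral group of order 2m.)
36

Proof sketch: The number of irreducible complex representations of a finite group equals its number of conjugacy classes. For a direct product, #classes(G x H) = #classes(G) * #classes(H). Z/6Z has 6 classes (abelian), D_9 has 6 classes, so 6 * 6 = 36, so Z/6Z x D_9 (order 108) has exactly 36 irreducible complex representations.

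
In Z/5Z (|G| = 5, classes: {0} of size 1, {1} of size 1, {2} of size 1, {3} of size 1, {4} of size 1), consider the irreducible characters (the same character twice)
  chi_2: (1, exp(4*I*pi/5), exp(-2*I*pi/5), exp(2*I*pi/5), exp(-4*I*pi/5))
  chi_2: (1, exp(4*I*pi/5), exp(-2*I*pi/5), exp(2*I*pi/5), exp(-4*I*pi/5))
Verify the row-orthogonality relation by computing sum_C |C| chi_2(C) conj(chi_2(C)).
Sum = 5 = |G| = 5; so <chi_2, chi_2> = 1 (norm-1 confirms irreducibility).

Details: Compute term by term over conjugacy classes (|C| * chi_2(C) * conj(chi_2(C))):
  1*(1)*conj(1) + 1*(exp(4*I*pi/5))*conj(exp(4*I*pi/5)) + 1*(exp(-2*I*pi/5))*conj(exp(-2*I*pi/5)) + 1*(exp(2*I*pi/5))*conj(exp(2*I*pi/5)) + 1*(exp(-4*I*pi/5))*conj(exp(-4*I*pi/5))
  = (1) + (1) + (1) + (1) + (1)
  = 5.
(Exp terms are combined using exp(i*s)*conj(exp(i*t)) = exp(i*(s-t)), and sums of them are collapsed using the identity that for every m > 1 the m distinct m-th roots of unity sum to 0, e.g. 1 + exp(2*I*pi/3) + exp(-2*I*pi/3) = 0.)
Dividing by |G| = 5 gives 5/5 = 1, matching the row-orthogonality relation <chi_2, chi_2> = [chi_2 = chi_2].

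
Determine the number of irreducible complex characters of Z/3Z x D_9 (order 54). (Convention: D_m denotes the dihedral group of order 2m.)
18

Argument: The number of irreducible complex representations of a finite group equals its number of conjugacy classes. For a direct product, #classes(G x H) = #classes(G) * #classes(H). Z/3Z has 3 classes (abelian), D_9 has 6 classes, so 3 * 6 = 18, so Z/3Z x D_9 (order 54) has exactly 18 irreducible complex representations.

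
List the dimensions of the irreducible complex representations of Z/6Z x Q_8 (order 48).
Dimensions: 1, 1, 1, 1, 1, 1, 1, 1, 1, 1, 1, 1, 1, 1, 1, 1, 1, 1, 1, 1, 1, 1, 1, 1, 2, 2, 2, 2, 2, 2

Why: There are 30 irreducibles (= number of conjugacy classes). Their dimensions d_i satisfy sum d_i^2 = |G| = 48: 1 + 1 + 1 + 1 + 1 + 1 + 1 + 1 + 1 + 1 + 1 + 1 + 1 + 1 + 1 + 1 + 1 + 1 + 1 + 1 + 1 + 1 + 1 + 1 + 4 + 4 + 4 + 4 + 4 + 4 = 48. (For the product with Z/6Z: each of the 6 1-dim characters of Z/6Z tensors with each irrep of Q_8, giving 6 copies of each Q_8-dimension.)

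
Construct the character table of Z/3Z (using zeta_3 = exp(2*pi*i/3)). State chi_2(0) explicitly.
Character table of Z/3Z (irreps indexed chi_0,...,chi_2 with chi_k(m) = zeta_3^(k*m), zeta_3 = exp(2*pi*i/3)):
  irrep \ class  {0} (size 1)  {1} (size 1)    {2} (size 1)  
  chi_0          1             1               1             
  chi_1          1             exp(2*I*pi/3)   exp(-2*I*pi/3)
  chi_2          1             exp(-2*I*pi/3)  exp(2*I*pi/3) 

Spot check: chi_2(0) = zeta_3^(2*0) = zeta_3^0 = 1.

Proof sketch: Z/3Z is abelian, so all 3 irreducible complex representations are 1-dimensional. They are given by chi_k(m) = zeta_3^(k*m) for k = 0,...,2. Row orthogonality: sum_m chi_k(m) conj(chi_l(m)) = 3 * [k = l].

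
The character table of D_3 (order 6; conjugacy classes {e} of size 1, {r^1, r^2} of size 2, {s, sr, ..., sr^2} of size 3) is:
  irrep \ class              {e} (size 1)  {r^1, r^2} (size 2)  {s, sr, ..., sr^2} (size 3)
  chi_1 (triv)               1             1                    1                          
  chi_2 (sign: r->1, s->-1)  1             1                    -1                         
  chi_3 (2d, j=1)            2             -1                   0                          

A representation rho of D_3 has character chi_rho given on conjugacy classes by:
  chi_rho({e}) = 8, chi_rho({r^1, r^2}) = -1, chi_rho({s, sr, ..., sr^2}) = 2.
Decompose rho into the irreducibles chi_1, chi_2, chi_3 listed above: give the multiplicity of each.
Multiplicities: chi_1: 2, chi_2: 0, chi_3: 3.

Argument: Use <chi_rho, chi> = (1/|G|) sum_C |C| * chi_rho(C) * conj(chi(C)) with |G| = 6 for each irreducible chi in the table:
  <chi_rho, chi_1> = (1/6)[1*(8)*conj(1) + 2*(-1)*conj(1) + 3*(2)*conj(1)]
      = (1/6)[(8) + (-2) + (6)] = 12/6 = 2
  <chi_rho, chi_2> = (1/6)[1*(8)*conj(1) + 2*(-1)*conj(1) + 3*(2)*conj(-1)]
      = (1/6)[(8) + (-2) + (-6)] = 0/6 = 0
  <chi_rho, chi_3> = (1/6)[1*(8)*conj(2) + 2*(-1)*conj(-1) + 3*(2)*conj(0)]
      = (1/6)[(16) + (2) + (0)] = 18/6 = 3
Dimension check: dim(rho) = sum (mult * dim) = 2*1 + 0*1 + 3*2 = 8 = chi_rho(e) = 8.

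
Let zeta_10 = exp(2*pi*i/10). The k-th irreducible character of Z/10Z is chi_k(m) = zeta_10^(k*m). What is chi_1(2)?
chi_1(2) = zeta_10^2 = exp(2*I*pi/5)

Explanation: chi_1(2) = zeta_10^(1*2) = zeta_10^2. Since zeta_10^10 = 1, this equals zeta_10^2 = exp(2*pi*i*2/10) = exp(2*I*pi/5).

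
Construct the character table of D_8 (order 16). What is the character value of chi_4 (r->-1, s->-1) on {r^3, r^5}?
Conjugacy classes: {e} of size 1, {r^4} of size 1, {r^1, r^7} of size 2, {r^2, r^6} of size 2, {r^3, r^5} of size 2, {s, sr^2, ...} of size 4, {sr, sr^3, ...} of size 4.
Character table:
  irrep \ class              {e} (size 1)  {r^4} (size 1)  {r^1, r^7} (size 2)  {r^2, r^6} (size 2)  {r^3, r^5} (size 2)  {s, sr^2, ...} (size 4)  {sr, sr^3, ...} (size 4)
  chi_1 (triv)               1             1               1                    1                    1                    1                        1                       
  chi_2 (sign: r->1, s->-1)  1             1               1                    1                    1                    -1                       -1                      
  chi_3 (r->-1, s->1)        1             1               -1                   1                    -1                   1                        -1                      
  chi_4 (r->-1, s->-1)       1             1               -1                   1                    -1                   -1                       1                       
  chi_5 (2d, j=1)            2             -2              sqrt(2)              0                    -sqrt(2)             0                        0                       
  chi_6 (2d, j=2)            2             2               0                    -2                   0                    0                        0                       
  chi_7 (2d, j=3)            2             -2              -sqrt(2)             0                    sqrt(2)              0                        0                       

Spot check: chi_4 (r->-1, s->-1) on {r^3, r^5} = -1.

Why: D_8 has order 2*8 = 16 with 7 conjugacy classes, hence 7 irreducibles. Sum of squared dims 1 + 1 + 1 + 1 + 4 + 4 + 4 = 16 = |G|. Linear characters come from the abelianisation; the 2-dimensional irreps have character r^k -> 2*cos(2*pi*j*k/8), reflections -> 0.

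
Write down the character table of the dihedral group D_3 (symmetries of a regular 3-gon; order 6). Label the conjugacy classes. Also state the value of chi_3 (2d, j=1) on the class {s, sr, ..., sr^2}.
Conjugacy classes: {e} of size 1, {r^1, r^2} of size 2, {s, sr, ..., sr^2} of size 3.
Character table:
  irrep \ class              {e} (size 1)  {r^1, r^2} (size 2)  {s, sr, ..., sr^2} (size 3)
  chi_1 (triv)               1             1                    1                          
  chi_2 (sign: r->1, s->-1)  1             1                    -1                         
  chi_3 (2d, j=1)            2             -1                   0                          

Spot check: chi_3 (2d, j=1) on {s, sr, ..., sr^2} = 0.

Working: D_3 has order 2*3 = 6 with 3 conjugacy classes, hence 3 irreducibles. Sum of squared dims 1 + 1 + 4 = 6 = |G|. Linear characters come from the abelianisation; the 2-dimensional irreps have character r^k -> 2*cos(2*pi*j*k/3), reflections -> 0.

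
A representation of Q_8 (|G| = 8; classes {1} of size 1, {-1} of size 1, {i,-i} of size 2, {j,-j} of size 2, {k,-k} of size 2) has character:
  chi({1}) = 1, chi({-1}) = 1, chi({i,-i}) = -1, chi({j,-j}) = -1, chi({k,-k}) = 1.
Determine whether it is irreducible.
Irreducible: <chi, chi> = 1.

Reasoning: <chi, chi> = (1/|G|) sum_C |C| * |chi(C)|^2 = (1/8)[1*|1|^2 + 1*|1|^2 + 2*|-1|^2 + 2*|-1|^2 + 2*|1|^2]
  = (1/8)[(1) + (1) + (2) + (2) + (2)] = 8/8 = 1.
A character is irreducible iff <chi, chi> = 1, so this representation is irreducible.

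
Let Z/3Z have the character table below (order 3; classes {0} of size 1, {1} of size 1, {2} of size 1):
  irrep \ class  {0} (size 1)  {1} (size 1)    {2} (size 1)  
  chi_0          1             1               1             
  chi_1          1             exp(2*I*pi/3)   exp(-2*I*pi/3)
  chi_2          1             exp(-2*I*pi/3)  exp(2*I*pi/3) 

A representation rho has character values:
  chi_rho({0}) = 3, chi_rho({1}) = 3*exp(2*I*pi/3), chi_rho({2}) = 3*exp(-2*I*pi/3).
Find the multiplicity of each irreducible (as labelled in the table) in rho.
Multiplicities: chi_0: 0, chi_1: 3, chi_2: 0.

Use <chi_rho, chi> = (1/|G|) sum_C |C| * chi_rho(C) * conj(chi(C)) with |G| = 3 for each irreducible chi in the table:
  <chi_rho, chi_0> = (1/3)[1*(3)*conj(1) + 1*(3*exp(2*I*pi/3))*conj(1) + 1*(3*exp(-2*I*pi/3))*conj(1)]
      = (1/3)[(3) + (3*exp(2*I*pi/3)) + (3*exp(-2*I*pi/3))] = 0/3 = 0
  <chi_rho, chi_1> = (1/3)[1*(3)*conj(1) + 1*(3*exp(2*I*pi/3))*conj(exp(2*I*pi/3)) + 1*(3*exp(-2*I*pi/3))*conj(exp(-2*I*pi/3))]
      = (1/3)[(3) + (3) + (3)] = 9/3 = 3
  <chi_rho, chi_2> = (1/3)[1*(3)*conj(1) + 1*(3*exp(2*I*pi/3))*conj(exp(-2*I*pi/3)) + 1*(3*exp(-2*I*pi/3))*conj(exp(2*I*pi/3))]
      = (1/3)[(3) + (3*exp(-2*I*pi/3)) + (3*exp(2*I*pi/3))] = 0/3 = 0
(Exp terms are combined using exp(i*s)*conj(exp(i*t)) = exp(i*(s-t)), and sums of them are collapsed using the identity that for every m > 1 the m distinct m-th roots of unity sum to 0, e.g. 1 + exp(2*I*pi/3) + exp(-2*I*pi/3) = 0.)
Dimension check: dim(rho) = sum (mult * dim) = 0*1 + 3*1 + 0*1 = 3 = chi_rho(e) = 3.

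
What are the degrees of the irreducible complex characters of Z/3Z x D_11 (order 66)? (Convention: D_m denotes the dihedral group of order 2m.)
Dimensions: 1, 1, 1, 1, 1, 1, 2, 2, 2, 2, 2, 2, 2, 2, 2, 2, 2, 2, 2, 2, 2

Solution. There are 21 irreducibles (= number of conjugacy classes). Their dimensions d_i satisfy sum d_i^2 = |G| = 66: 1 + 1 + 1 + 1 + 1 + 1 + 4 + 4 + 4 + 4 + 4 + 4 + 4 + 4 + 4 + 4 + 4 + 4 + 4 + 4 + 4 = 66. (For the product with Z/3Z: each of the 3 1-dim characters of Z/3Z tensors with each irrep of D_11, giving 3 copies of each D_11-dimension.)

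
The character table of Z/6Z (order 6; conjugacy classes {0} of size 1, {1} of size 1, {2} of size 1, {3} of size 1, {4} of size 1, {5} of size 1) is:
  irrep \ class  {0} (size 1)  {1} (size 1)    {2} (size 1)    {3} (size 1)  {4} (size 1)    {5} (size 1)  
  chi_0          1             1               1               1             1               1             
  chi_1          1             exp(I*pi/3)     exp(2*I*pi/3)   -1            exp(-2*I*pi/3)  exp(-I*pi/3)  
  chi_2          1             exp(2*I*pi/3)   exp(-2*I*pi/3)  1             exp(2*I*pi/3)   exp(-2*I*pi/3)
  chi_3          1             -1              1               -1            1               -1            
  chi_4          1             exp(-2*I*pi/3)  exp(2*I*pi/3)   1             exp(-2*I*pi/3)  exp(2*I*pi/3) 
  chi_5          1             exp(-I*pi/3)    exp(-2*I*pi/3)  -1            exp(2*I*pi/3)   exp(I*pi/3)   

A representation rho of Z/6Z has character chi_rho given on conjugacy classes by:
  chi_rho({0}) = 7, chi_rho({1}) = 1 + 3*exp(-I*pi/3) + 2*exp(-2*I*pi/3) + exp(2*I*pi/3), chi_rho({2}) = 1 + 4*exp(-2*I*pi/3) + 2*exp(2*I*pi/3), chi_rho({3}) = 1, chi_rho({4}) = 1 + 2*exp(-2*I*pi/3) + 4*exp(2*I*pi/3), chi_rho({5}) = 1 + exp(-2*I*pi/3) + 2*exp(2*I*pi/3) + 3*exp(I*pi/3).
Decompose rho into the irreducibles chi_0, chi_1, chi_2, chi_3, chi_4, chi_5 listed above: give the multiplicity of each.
Multiplicities: chi_0: 1, chi_1: 0, chi_2: 1, chi_3: 0, chi_4: 2, chi_5: 3.

Argument: Use <chi_rho, chi> = (1/|G|) sum_C |C| * chi_rho(C) * conj(chi(C)) with |G| = 6 for each irreducible chi in the table:
  <chi_rho, chi_0> = (1/6)[1*(7)*conj(1) + 1*(1 + 3*exp(-I*pi/3) + 2*exp(-2*I*pi/3) + exp(2*I*pi/3))*conj(1) + 1*(1 + 4*exp(-2*I*pi/3) + 2*exp(2*I*pi/3))*conj(1) + 1*(1)*conj(1) + 1*(1 + 2*exp(-2*I*pi/3) + 4*exp(2*I*pi/3))*conj(1) + 1*(1 + exp(-2*I*pi/3) + 2*exp(2*I*pi/3) + 3*exp(I*pi/3))*conj(1)]
      = (1/6)[(7) + (1 + 3*exp(-I*pi/3) + 2*exp(-2*I*pi/3) + exp(2*I*pi/3)) + (1 + 4*exp(-2*I*pi/3) + 2*exp(2*I*pi/3)) + (1) + (1 + 2*exp(-2*I*pi/3) + 4*exp(2*I*pi/3)) + (1 + exp(-2*I*pi/3) + 2*exp(2*I*pi/3) + 3*exp(I*pi/3))] = 6/6 = 1
  <chi_rho, chi_1> = (1/6)[1*(7)*conj(1) + 1*(1 + 3*exp(-I*pi/3) + 2*exp(-2*I*pi/3) + exp(2*I*pi/3))*conj(exp(I*pi/3)) + 1*(1 + 4*exp(-2*I*pi/3) + 2*exp(2*I*pi/3))*conj(exp(2*I*pi/3)) + 1*(1)*conj(-1) + 1*(1 + 2*exp(-2*I*pi/3) + 4*exp(2*I*pi/3))*conj(exp(-2*I*pi/3)) + 1*(1 + exp(-2*I*pi/3) + 2*exp(2*I*pi/3) + 3*exp(I*pi/3))*conj(exp(-I*pi/3))]
      = (1/6)[(7) + (-2 + 3*exp(-2*I*pi/3) + exp(-I*pi/3) + exp(I*pi/3)) + (2 + exp(-2*I*pi/3) + 4*exp(2*I*pi/3)) + (-1) + (2 + 4*exp(-2*I*pi/3) + exp(2*I*pi/3)) + (-2 + exp(-I*pi/3) + exp(I*pi/3) + 3*exp(2*I*pi/3))] = 0/6 = 0
  <chi_rho, chi_2> = (1/6)[1*(7)*conj(1) + 1*(1 + 3*exp(-I*pi/3) + 2*exp(-2*I*pi/3) + exp(2*I*pi/3))*conj(exp(2*I*pi/3)) + 1*(1 + 4*exp(-2*I*pi/3) + 2*exp(2*I*pi/3))*conj(exp(-2*I*pi/3)) + 1*(1)*conj(1) + 1*(1 + 2*exp(-2*I*pi/3) + 4*exp(2*I*pi/3))*conj(exp(2*I*pi/3)) + 1*(1 + exp(-2*I*pi/3) + 2*exp(2*I*pi/3) + 3*exp(I*pi/3))*conj(exp(-2*I*pi/3))]
      = (1/6)[(7) + (-2 + exp(-2*I*pi/3) + 2*exp(2*I*pi/3)) + (4 + 2*exp(-2*I*pi/3) + exp(2*I*pi/3)) + (1) + (4 + exp(-2*I*pi/3) + 2*exp(2*I*pi/3)) + (-2 + 2*exp(-2*I*pi/3) + exp(2*I*pi/3))] = 6/6 = 1
  <chi_rho, chi_3> = (1/6)[1*(7)*conj(1) + 1*(1 + 3*exp(-I*pi/3) + 2*exp(-2*I*pi/3) + exp(2*I*pi/3))*conj(-1) + 1*(1 + 4*exp(-2*I*pi/3) + 2*exp(2*I*pi/3))*conj(1) + 1*(1)*conj(-1) + 1*(1 + 2*exp(-2*I*pi/3) + 4*exp(2*I*pi/3))*conj(1) + 1*(1 + exp(-2*I*pi/3) + 2*exp(2*I*pi/3) + 3*exp(I*pi/3))*conj(-1)]
      = (1/6)[(7) + (-1 - exp(2*I*pi/3) - 2*exp(-2*I*pi/3) - 3*exp(-I*pi/3)) + (1 + 4*exp(-2*I*pi/3) + 2*exp(2*I*pi/3)) + (-1) + (1 + 2*exp(-2*I*pi/3) + 4*exp(2*I*pi/3)) + (-1 - 3*exp(I*pi/3) - 2*exp(2*I*pi/3) - exp(-2*I*pi/3))] = 0/6 = 0
  <chi_rho, chi_4> = (1/6)[1*(7)*conj(1) + 1*(1 + 3*exp(-I*pi/3) + 2*exp(-2*I*pi/3) + exp(2*I*pi/3))*conj(exp(-2*I*pi/3)) + 1*(1 + 4*exp(-2*I*pi/3) + 2*exp(2*I*pi/3))*conj(exp(2*I*pi/3)) + 1*(1)*conj(1) + 1*(1 + 2*exp(-2*I*pi/3) + 4*exp(2*I*pi/3))*conj(exp(-2*I*pi/3)) + 1*(1 + exp(-2*I*pi/3) + 2*exp(2*I*pi/3) + 3*exp(I*pi/3))*conj(exp(2*I*pi/3))]
      = (1/6)[(7) + (2 + exp(-2*I*pi/3) + exp(2*I*pi/3) + 3*exp(I*pi/3)) + (2 + exp(-2*I*pi/3) + 4*exp(2*I*pi/3)) + (1) + (2 + 4*exp(-2*I*pi/3) + exp(2*I*pi/3)) + (2 + 3*exp(-I*pi/3) + exp(-2*I*pi/3) + exp(2*I*pi/3))] = 12/6 = 2
  <chi_rho, chi_5> = (1/6)[1*(7)*conj(1) + 1*(1 + 3*exp(-I*pi/3) + 2*exp(-2*I*pi/3) + exp(2*I*pi/3))*conj(exp(-I*pi/3)) + 1*(1 + 4*exp(-2*I*pi/3) + 2*exp(2*I*pi/3))*conj(exp(-2*I*pi/3)) + 1*(1)*conj(-1) + 1*(1 + 2*exp(-2*I*pi/3) + 4*exp(2*I*pi/3))*conj(exp(2*I*pi/3)) + 1*(1 + exp(-2*I*pi/3) + 2*exp(2*I*pi/3) + 3*exp(I*pi/3))*conj(exp(I*pi/3))]
      = (1/6)[(7) + (2 + 2*exp(-I*pi/3) + exp(I*pi/3)) + (4 + 2*exp(-2*I*pi/3) + exp(2*I*pi/3)) + (-1) + (4 + exp(-2*I*pi/3) + 2*exp(2*I*pi/3)) + (2 + exp(-I*pi/3) + 2*exp(I*pi/3))] = 18/6 = 3
(Exp terms are combined using exp(i*s)*conj(exp(i*t)) = exp(i*(s-t)), and sums of them are collapsed using the identity that for every m > 1 the m distinct m-th roots of unity sum to 0, e.g. 1 + exp(2*I*pi/3) + exp(-2*I*pi/3) = 0.)
Dimension check: dim(rho) = sum (mult * dim) = 1*1 + 0*1 + 1*1 + 0*1 + 2*1 + 3*1 = 7 = chi_rho(e) = 7.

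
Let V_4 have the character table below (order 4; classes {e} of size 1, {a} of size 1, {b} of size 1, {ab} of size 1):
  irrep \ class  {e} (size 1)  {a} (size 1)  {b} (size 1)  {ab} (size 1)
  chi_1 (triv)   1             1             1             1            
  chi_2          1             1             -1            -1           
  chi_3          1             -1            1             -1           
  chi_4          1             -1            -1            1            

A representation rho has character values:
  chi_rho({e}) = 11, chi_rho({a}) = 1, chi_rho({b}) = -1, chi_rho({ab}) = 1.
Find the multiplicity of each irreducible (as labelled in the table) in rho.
Multiplicities: chi_1: 3, chi_2: 3, chi_3: 2, chi_4: 3.

Details: Use <chi_rho, chi> = (1/|G|) sum_C |C| * chi_rho(C) * conj(chi(C)) with |G| = 4 for each irreducible chi in the table:
  <chi_rho, chi_1> = (1/4)[1*(11)*conj(1) + 1*(1)*conj(1) + 1*(-1)*conj(1) + 1*(1)*conj(1)]
      = (1/4)[(11) + (1) + (-1) + (1)] = 12/4 = 3
  <chi_rho, chi_2> = (1/4)[1*(11)*conj(1) + 1*(1)*conj(1) + 1*(-1)*conj(-1) + 1*(1)*conj(-1)]
      = (1/4)[(11) + (1) + (1) + (-1)] = 12/4 = 3
  <chi_rho, chi_3> = (1/4)[1*(11)*conj(1) + 1*(1)*conj(-1) + 1*(-1)*conj(1) + 1*(1)*conj(-1)]
      = (1/4)[(11) + (-1) + (-1) + (-1)] = 8/4 = 2
  <chi_rho, chi_4> = (1/4)[1*(11)*conj(1) + 1*(1)*conj(-1) + 1*(-1)*conj(-1) + 1*(1)*conj(1)]
      = (1/4)[(11) + (-1) + (1) + (1)] = 12/4 = 3
Dimension check: dim(rho) = sum (mult * dim) = 3*1 + 3*1 + 2*1 + 3*1 = 11 = chi_rho(e) = 11.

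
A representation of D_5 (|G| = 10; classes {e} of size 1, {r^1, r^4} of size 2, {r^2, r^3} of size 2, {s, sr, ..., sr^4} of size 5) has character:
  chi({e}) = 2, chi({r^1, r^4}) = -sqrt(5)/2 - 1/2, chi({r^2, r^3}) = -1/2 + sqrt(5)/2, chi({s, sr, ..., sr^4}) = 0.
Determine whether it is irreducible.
Irreducible: <chi, chi> = 1.

Why: <chi, chi> = (1/|G|) sum_C |C| * |chi(C)|^2 = (1/10)[1*|2|^2 + 2*|-sqrt(5)/2 - 1/2|^2 + 2*|-1/2 + sqrt(5)/2|^2 + 5*|0|^2]
  = (1/10)[(4) + (sqrt(5) + 3) + (3 - sqrt(5)) + (0)] = 10/10 = 1.
A character is irreducible iff <chi, chi> = 1, so this representation is irreducible.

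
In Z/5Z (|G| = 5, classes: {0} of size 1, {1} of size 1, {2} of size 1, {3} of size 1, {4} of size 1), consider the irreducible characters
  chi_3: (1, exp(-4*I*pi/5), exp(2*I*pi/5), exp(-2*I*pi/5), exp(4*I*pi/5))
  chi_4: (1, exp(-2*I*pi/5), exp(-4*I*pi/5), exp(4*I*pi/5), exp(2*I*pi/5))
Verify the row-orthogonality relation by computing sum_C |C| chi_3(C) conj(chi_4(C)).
Sum = 0; so <chi_3, chi_4> = 0 (distinct irreducibles are orthogonal).

Derivation: Compute term by term over conjugacy classes (|C| * chi_3(C) * conj(chi_4(C))):
  1*(1)*conj(1) + 1*(exp(-4*I*pi/5))*conj(exp(-2*I*pi/5)) + 1*(exp(2*I*pi/5))*conj(exp(-4*I*pi/5)) + 1*(exp(-2*I*pi/5))*conj(exp(4*I*pi/5)) + 1*(exp(4*I*pi/5))*conj(exp(2*I*pi/5))
  = (1) + (exp(-2*I*pi/5)) + (exp(-4*I*pi/5)) + (exp(4*I*pi/5)) + (exp(2*I*pi/5))
  = 0.
(Exp terms are combined using exp(i*s)*conj(exp(i*t)) = exp(i*(s-t)), and sums of them are collapsed using the identity that for every m > 1 the m distinct m-th roots of unity sum to 0, e.g. 1 + exp(2*I*pi/3) + exp(-2*I*pi/3) = 0.)
Dividing by |G| = 5 gives 0/5 = 0, matching the row-orthogonality relation <chi_3, chi_4> = [chi_3 = chi_4].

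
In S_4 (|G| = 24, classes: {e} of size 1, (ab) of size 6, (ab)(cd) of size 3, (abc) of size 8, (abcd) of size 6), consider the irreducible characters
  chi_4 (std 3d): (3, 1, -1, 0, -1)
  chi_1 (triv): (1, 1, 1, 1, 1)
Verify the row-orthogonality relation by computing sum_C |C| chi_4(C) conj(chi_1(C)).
Sum = 0; so <chi_4, chi_1> = 0 (distinct irreducibles are orthogonal).

Reasoning: Compute term by term over conjugacy classes (|C| * chi_4(C) * conj(chi_1(C))):
  1*(3)*conj(1) + 6*(1)*conj(1) + 3*(-1)*conj(1) + 8*(0)*conj(1) + 6*(-1)*conj(1)
  = (3) + (6) + (-3) + (0) + (-6)
  = 0.
Dividing by |G| = 24 gives 0/24 = 0, matching the row-orthogonality relation <chi_4, chi_1> = [chi_4 = chi_1].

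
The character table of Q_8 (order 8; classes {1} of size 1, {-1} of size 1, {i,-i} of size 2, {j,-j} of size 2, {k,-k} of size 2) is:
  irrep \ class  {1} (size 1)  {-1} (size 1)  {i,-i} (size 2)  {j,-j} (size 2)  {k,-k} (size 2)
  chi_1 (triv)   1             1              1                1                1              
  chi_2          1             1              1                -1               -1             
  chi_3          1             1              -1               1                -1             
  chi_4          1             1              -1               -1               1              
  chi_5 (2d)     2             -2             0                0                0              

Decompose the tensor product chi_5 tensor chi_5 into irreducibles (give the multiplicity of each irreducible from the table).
chi_5 tensor chi_5 = chi_1 + chi_2 + chi_3 + chi_4 (all other irreducibles have multiplicity 0).

Details: The character of a tensor product is the pointwise product (chi_5 * chi_5)(C) = chi_5(C) * chi_5(C):
  {1}: (2)*(2), {-1}: (-2)*(-2), {i,-i}: (0)*(0), {j,-j}: (0)*(0), {k,-k}: (0)*(0)
so (chi_5 * chi_5) takes values
  {1} -> 4, {-1} -> 4, {i,-i} -> 0, {j,-j} -> 0, {k,-k} -> 0.
Now take the inner product of this character with each irreducible chi from the table, <chi_5*chi_5, chi> = (1/8) sum_C |C| (chi_5*chi_5)(C) conj(chi(C)):
  <chi_5*chi_5, chi_1> = (1/8)[1*(4)*conj(1) + 1*(4)*conj(1) + 2*(0)*conj(1) + 2*(0)*conj(1) + 2*(0)*conj(1)]
      = (1/8)[(4) + (4) + (0) + (0) + (0)] = 8/8 = 1
  <chi_5*chi_5, chi_2> = (1/8)[1*(4)*conj(1) + 1*(4)*conj(1) + 2*(0)*conj(1) + 2*(0)*conj(-1) + 2*(0)*conj(-1)]
      = (1/8)[(4) + (4) + (0) + (0) + (0)] = 8/8 = 1
  <chi_5*chi_5, chi_3> = (1/8)[1*(4)*conj(1) + 1*(4)*conj(1) + 2*(0)*conj(-1) + 2*(0)*conj(1) + 2*(0)*conj(-1)]
      = (1/8)[(4) + (4) + (0) + (0) + (0)] = 8/8 = 1
  <chi_5*chi_5, chi_4> = (1/8)[1*(4)*conj(1) + 1*(4)*conj(1) + 2*(0)*conj(-1) + 2*(0)*conj(-1) + 2*(0)*conj(1)]
      = (1/8)[(4) + (4) + (0) + (0) + (0)] = 8/8 = 1
  <chi_5*chi_5, chi_5> = (1/8)[1*(4)*conj(2) + 1*(4)*conj(-2) + 2*(0)*conj(0) + 2*(0)*conj(0) + 2*(0)*conj(0)]
      = (1/8)[(8) + (-8) + (0) + (0) + (0)] = 0/8 = 0
Hence the multiplicities are chi_1: 1, chi_2: 1, chi_3: 1, chi_4: 1. Dimension check: dim(chi_5)*dim(chi_5) = 2*2 = 4 and sum (mult * dim) = 1*1 + 1*1 + 1*1 + 1*1 = 4.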